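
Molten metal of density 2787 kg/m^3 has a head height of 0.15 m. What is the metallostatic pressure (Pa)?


Formula: P = rho * g * h
rho * g = 2787 * 9.81 = 27340.47 N/m^3
P = 27340.47 * 0.15 = 4101.0705 Pa


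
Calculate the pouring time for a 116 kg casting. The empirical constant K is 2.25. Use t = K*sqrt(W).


Formula: t = K * sqrt(W)
sqrt(W) = sqrt(116) = 10.77033
t = 2.25 * 10.77033 = 24.2332 s


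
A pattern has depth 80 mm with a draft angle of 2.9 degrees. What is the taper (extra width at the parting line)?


Formula: taper = depth * tan(draft_angle)
tan(2.9 deg) = 0.0506578
taper = 80 mm * 0.0506578 = 4.0526 mm

Final answer: 4.0526 mm


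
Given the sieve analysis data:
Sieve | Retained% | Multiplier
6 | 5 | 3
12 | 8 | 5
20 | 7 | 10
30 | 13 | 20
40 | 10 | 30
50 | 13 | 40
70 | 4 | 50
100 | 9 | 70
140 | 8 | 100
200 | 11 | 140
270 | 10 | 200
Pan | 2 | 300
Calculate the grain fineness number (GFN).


Formula: GFN = sum(pct * multiplier) / sum(pct)
sum(pct * multiplier) = 6975
sum(pct) = 100
GFN = 6975 / 100 = 69.75

Final answer: 69.75


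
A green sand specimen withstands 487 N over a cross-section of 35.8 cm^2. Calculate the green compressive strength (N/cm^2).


Formula: Compressive Strength = Force / Area
Strength = 487 N / 35.8 cm^2 = 13.6034 N/cm^2


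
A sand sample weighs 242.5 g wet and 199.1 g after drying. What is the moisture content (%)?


Formula: MC = (W_wet - W_dry) / W_wet * 100
Water mass = 242.5 - 199.1 = 43.4 g
MC = 43.4 / 242.5 * 100 = 17.8969%

17.8969%


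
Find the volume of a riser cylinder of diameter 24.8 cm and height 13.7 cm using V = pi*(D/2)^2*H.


Formula: V = pi * (D/2)^2 * H  (cylinder volume)
Radius = D/2 = 24.8/2 = 12.4 cm
V = pi * 12.4^2 * 13.7 = 6617.8026 cm^3

6617.8026 cm^3


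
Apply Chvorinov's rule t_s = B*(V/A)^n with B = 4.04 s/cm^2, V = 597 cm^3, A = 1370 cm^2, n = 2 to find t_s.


Formula: t_s = B * (V/A)^n  (Chvorinov's rule, n=2)
Modulus M = V/A = 597/1370 = 0.435766 cm
M^2 = 0.435766^2 = 0.189892 cm^2
t_s = 4.04 * 0.189892 = 0.7672 s

Answer: 0.7672 s


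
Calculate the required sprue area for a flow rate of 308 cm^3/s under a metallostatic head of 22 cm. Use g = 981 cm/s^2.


Formula: v = sqrt(2*g*h), A = Q/v
Velocity: v = sqrt(2 * 981 * 22) = sqrt(43164) = 207.7595 cm/s
Sprue area: A = Q / v = 308 / 207.7595 = 1.4825 cm^2


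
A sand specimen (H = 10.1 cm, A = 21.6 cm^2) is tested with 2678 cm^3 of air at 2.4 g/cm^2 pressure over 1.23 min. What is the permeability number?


Formula: Permeability Number P = (V * H) / (p * A * t)
Numerator: V * H = 2678 * 10.1 = 27047.8
Denominator: p * A * t = 2.4 * 21.6 * 1.23 = 63.7632
P = 27047.8 / 63.7632 = 424.1914

Final answer: 424.1914


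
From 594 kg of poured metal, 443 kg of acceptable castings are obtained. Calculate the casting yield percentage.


Formula: Casting Yield = (W_good / W_total) * 100
Yield = (443 kg / 594 kg) * 100 = 74.5791%

74.5791%


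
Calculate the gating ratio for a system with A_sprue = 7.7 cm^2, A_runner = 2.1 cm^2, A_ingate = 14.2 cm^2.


Sprue:Runner:Ingate = 1 : 2.1/7.7 : 14.2/7.7 = 1:0.27:1.84

Final answer: 1:0.27:1.84


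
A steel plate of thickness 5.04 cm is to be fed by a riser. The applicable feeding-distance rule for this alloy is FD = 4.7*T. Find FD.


Formula: FD = 4.7 * T  (riser feeding-distance rule)
FD = 4.7 * 5.04 cm = 23.6880 cm

Answer: 23.6880 cm


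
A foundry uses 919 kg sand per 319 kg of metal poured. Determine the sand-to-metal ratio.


Formula: Sand-to-Metal Ratio = W_sand / W_metal
Ratio = 919 kg / 319 kg = 2.8809

Answer: 2.8809


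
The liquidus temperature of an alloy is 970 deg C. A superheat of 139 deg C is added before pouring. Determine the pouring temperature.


Formula: T_pour = T_melt + Superheat
T_pour = 970 + 139 = 1109 deg C


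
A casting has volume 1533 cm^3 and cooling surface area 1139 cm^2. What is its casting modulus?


Formula: Casting Modulus M = V / A
M = 1533 cm^3 / 1139 cm^2 = 1.3459 cm

Answer: 1.3459 cm


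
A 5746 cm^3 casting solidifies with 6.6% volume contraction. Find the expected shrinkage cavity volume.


Formula: V_shrink = V_casting * shrinkage_pct / 100
V_shrink = 5746 cm^3 * 6.6 / 100 = 379.2360 cm^3

Answer: 379.2360 cm^3


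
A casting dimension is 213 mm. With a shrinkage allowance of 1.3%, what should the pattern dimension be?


Formula: L_pattern = L_casting * (1 + shrinkage_rate/100)
Shrinkage factor = 1 + 1.3/100 = 1.013
L_pattern = 213 mm * 1.013 = 215.7690 mm

Final answer: 215.7690 mm


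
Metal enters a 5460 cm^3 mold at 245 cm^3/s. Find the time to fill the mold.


Formula: t_fill = V_mold / Q_flow
t = 5460 cm^3 / 245 cm^3/s = 22.2857 s

22.2857 s


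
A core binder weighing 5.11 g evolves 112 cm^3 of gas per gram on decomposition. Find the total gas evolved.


Formula: V_gas = W_binder * gas_evolution_rate
V = 5.11 g * 112 cm^3/g = 572.3200 cm^3

Final answer: 572.3200 cm^3


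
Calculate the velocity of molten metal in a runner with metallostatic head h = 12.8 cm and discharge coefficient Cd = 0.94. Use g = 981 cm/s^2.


Formula: v = Cd * sqrt(2 * g * h)  (Torricelli with discharge coefficient)
2*g*h = 2 * 981 * 12.8 = 25113.6 cm^2/s^2
sqrt(25113.6) = 158.47271 cm/s
v = 0.94 * 158.47271 = 148.9643 cm/s

Final answer: 148.9643 cm/s


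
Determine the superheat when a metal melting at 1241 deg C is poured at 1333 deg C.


Formula: Superheat = T_pour - T_melt
Superheat = 1333 - 1241 = 92 deg C


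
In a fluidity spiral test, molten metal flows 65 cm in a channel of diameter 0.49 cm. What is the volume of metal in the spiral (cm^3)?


Formula: V = pi * (d/2)^2 * L  (cylinder volume)
Radius = 0.49/2 = 0.245 cm
V = pi * 0.245^2 * 65 = 12.2573 cm^3

12.2573 cm^3


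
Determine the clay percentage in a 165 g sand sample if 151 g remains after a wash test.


Formula: Clay% = (W_total - W_washed) / W_total * 100
Clay mass = 165 - 151 = 14 g
Clay% = 14 / 165 * 100 = 8.4848%

Answer: 8.4848%


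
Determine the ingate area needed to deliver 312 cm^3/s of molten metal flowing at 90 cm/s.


Formula: A_ingate = Q / v  (continuity equation)
A = 312 cm^3/s / 90 cm/s = 3.4667 cm^2

Final answer: 3.4667 cm^2


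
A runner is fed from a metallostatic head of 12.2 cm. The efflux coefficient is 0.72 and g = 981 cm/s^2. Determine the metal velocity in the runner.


Formula: v = Cd * sqrt(2 * g * h)  (Torricelli with discharge coefficient)
2*g*h = 2 * 981 * 12.2 = 23936.4 cm^2/s^2
sqrt(23936.4) = 154.71393 cm/s
v = 0.72 * 154.71393 = 111.3940 cm/s

Final answer: 111.3940 cm/s


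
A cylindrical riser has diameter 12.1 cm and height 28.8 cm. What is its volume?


Formula: V = pi * (D/2)^2 * H  (cylinder volume)
Radius = D/2 = 12.1/2 = 6.05 cm
V = pi * 6.05^2 * 28.8 = 3311.7162 cm^3

Answer: 3311.7162 cm^3


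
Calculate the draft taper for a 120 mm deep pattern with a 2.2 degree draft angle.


Formula: taper = depth * tan(draft_angle)
tan(2.2 deg) = 0.0384161
taper = 120 mm * 0.0384161 = 4.6099 mm

Answer: 4.6099 mm


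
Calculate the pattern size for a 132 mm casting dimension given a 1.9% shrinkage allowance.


Formula: L_pattern = L_casting * (1 + shrinkage_rate/100)
Shrinkage factor = 1 + 1.9/100 = 1.019
L_pattern = 132 mm * 1.019 = 134.5080 mm

134.5080 mm


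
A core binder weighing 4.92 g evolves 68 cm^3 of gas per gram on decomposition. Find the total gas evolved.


Formula: V_gas = W_binder * gas_evolution_rate
V = 4.92 g * 68 cm^3/g = 334.5600 cm^3

Answer: 334.5600 cm^3


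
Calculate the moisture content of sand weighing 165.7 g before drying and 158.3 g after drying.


Formula: MC = (W_wet - W_dry) / W_wet * 100
Water mass = 165.7 - 158.3 = 7.4 g
MC = 7.4 / 165.7 * 100 = 4.4659%


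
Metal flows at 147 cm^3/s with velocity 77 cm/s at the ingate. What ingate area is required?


Formula: A_ingate = Q / v  (continuity equation)
A = 147 cm^3/s / 77 cm/s = 1.9091 cm^2


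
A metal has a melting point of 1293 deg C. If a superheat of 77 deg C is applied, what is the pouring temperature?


Formula: T_pour = T_melt + Superheat
T_pour = 1293 + 77 = 1370 deg C


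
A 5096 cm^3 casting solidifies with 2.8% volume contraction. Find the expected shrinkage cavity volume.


Formula: V_shrink = V_casting * shrinkage_pct / 100
V_shrink = 5096 cm^3 * 2.8 / 100 = 142.6880 cm^3


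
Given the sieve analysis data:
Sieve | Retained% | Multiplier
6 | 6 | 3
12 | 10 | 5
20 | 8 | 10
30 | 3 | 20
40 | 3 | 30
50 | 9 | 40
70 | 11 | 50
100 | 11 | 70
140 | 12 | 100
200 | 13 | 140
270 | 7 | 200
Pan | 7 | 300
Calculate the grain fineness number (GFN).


Formula: GFN = sum(pct * multiplier) / sum(pct)
sum(pct * multiplier) = 8498
sum(pct) = 100
GFN = 8498 / 100 = 84.98


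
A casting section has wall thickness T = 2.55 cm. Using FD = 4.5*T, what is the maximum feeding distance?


Formula: FD = 4.5 * T  (riser feeding-distance rule)
FD = 4.5 * 2.55 cm = 11.4750 cm

11.4750 cm


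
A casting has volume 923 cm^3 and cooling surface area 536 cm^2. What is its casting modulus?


Formula: Casting Modulus M = V / A
M = 923 cm^3 / 536 cm^2 = 1.7220 cm

Final answer: 1.7220 cm


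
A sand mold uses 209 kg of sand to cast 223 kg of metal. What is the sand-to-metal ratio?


Formula: Sand-to-Metal Ratio = W_sand / W_metal
Ratio = 209 kg / 223 kg = 0.9372

0.9372


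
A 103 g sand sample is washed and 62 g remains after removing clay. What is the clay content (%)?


Formula: Clay% = (W_total - W_washed) / W_total * 100
Clay mass = 103 - 62 = 41 g
Clay% = 41 / 103 * 100 = 39.8058%

39.8058%


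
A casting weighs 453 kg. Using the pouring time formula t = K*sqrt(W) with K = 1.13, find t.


Formula: t = K * sqrt(W)
sqrt(W) = sqrt(453) = 21.28380
t = 1.13 * 21.28380 = 24.0507 s

Final answer: 24.0507 s


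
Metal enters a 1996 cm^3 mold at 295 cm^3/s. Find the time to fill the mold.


Formula: t_fill = V_mold / Q_flow
t = 1996 cm^3 / 295 cm^3/s = 6.7661 s

Final answer: 6.7661 s


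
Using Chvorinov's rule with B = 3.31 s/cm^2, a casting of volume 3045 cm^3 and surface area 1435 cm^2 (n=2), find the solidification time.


Formula: t_s = B * (V/A)^n  (Chvorinov's rule, n=2)
Modulus M = V/A = 3045/1435 = 2.121951 cm
M^2 = 2.121951^2 = 4.502676 cm^2
t_s = 3.31 * 4.502676 = 14.9039 s


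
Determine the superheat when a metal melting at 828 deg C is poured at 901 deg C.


Formula: Superheat = T_pour - T_melt
Superheat = 901 - 828 = 73 deg C

73 deg C


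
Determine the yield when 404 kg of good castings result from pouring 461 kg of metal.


Formula: Casting Yield = (W_good / W_total) * 100
Yield = (404 kg / 461 kg) * 100 = 87.6356%

87.6356%


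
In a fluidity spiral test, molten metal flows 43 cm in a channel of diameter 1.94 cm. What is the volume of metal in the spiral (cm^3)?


Formula: V = pi * (d/2)^2 * L  (cylinder volume)
Radius = 1.94/2 = 0.97 cm
V = pi * 0.97^2 * 43 = 127.1048 cm^3

Final answer: 127.1048 cm^3


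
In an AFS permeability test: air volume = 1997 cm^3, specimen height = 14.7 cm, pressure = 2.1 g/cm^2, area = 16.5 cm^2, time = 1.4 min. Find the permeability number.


Formula: Permeability Number P = (V * H) / (p * A * t)
Numerator: V * H = 1997 * 14.7 = 29355.9
Denominator: p * A * t = 2.1 * 16.5 * 1.4 = 48.51
P = 29355.9 / 48.51 = 605.1515

Answer: 605.1515


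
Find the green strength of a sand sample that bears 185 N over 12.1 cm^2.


Formula: Compressive Strength = Force / Area
Strength = 185 N / 12.1 cm^2 = 15.2893 N/cm^2

Answer: 15.2893 N/cm^2


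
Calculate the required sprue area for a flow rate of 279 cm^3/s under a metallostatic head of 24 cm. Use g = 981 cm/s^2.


Formula: v = sqrt(2*g*h), A = Q/v
Velocity: v = sqrt(2 * 981 * 24) = sqrt(47088) = 216.9977 cm/s
Sprue area: A = Q / v = 279 / 216.9977 = 1.2857 cm^2

Final answer: 1.2857 cm^2


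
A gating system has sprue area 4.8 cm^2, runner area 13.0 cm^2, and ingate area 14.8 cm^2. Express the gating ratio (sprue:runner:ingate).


Sprue:Runner:Ingate = 1 : 13.0/4.8 : 14.8/4.8 = 1:2.71:3.08

1:2.71:3.08


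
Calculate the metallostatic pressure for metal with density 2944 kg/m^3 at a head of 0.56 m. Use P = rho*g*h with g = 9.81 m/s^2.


Formula: P = rho * g * h
rho * g = 2944 * 9.81 = 28880.64 N/m^3
P = 28880.64 * 0.56 = 16173.1584 Pa


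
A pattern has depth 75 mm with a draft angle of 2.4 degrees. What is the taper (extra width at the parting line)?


Formula: taper = depth * tan(draft_angle)
tan(2.4 deg) = 0.0419124
taper = 75 mm * 0.0419124 = 3.1434 mm

Final answer: 3.1434 mm


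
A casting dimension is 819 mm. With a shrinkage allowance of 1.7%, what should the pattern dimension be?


Formula: L_pattern = L_casting * (1 + shrinkage_rate/100)
Shrinkage factor = 1 + 1.7/100 = 1.017
L_pattern = 819 mm * 1.017 = 832.9230 mm

Final answer: 832.9230 mm


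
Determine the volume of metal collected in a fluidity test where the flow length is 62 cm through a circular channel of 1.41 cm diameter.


Formula: V = pi * (d/2)^2 * L  (cylinder volume)
Radius = 1.41/2 = 0.705 cm
V = pi * 0.705^2 * 62 = 96.8099 cm^3

Answer: 96.8099 cm^3


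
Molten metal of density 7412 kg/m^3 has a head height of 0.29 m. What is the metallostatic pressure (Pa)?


Formula: P = rho * g * h
rho * g = 7412 * 9.81 = 72711.72 N/m^3
P = 72711.72 * 0.29 = 21086.3988 Pa

Answer: 21086.3988 Pa


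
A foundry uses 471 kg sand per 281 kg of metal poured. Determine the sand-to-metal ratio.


Formula: Sand-to-Metal Ratio = W_sand / W_metal
Ratio = 471 kg / 281 kg = 1.6762


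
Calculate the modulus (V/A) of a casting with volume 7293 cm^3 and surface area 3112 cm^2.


Formula: Casting Modulus M = V / A
M = 7293 cm^3 / 3112 cm^2 = 2.3435 cm

Final answer: 2.3435 cm


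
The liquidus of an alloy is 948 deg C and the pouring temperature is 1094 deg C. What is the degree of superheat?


Formula: Superheat = T_pour - T_melt
Superheat = 1094 - 948 = 146 deg C

146 deg C


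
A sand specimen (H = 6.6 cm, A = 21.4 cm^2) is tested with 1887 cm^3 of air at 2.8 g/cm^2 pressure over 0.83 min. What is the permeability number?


Formula: Permeability Number P = (V * H) / (p * A * t)
Numerator: V * H = 1887 * 6.6 = 12454.2
Denominator: p * A * t = 2.8 * 21.4 * 0.83 = 49.7336
P = 12454.2 / 49.7336 = 250.4182

250.4182


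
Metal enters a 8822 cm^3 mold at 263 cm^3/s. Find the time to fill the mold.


Formula: t_fill = V_mold / Q_flow
t = 8822 cm^3 / 263 cm^3/s = 33.5437 s

Answer: 33.5437 s


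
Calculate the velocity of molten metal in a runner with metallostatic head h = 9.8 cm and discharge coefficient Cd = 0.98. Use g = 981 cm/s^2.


Formula: v = Cd * sqrt(2 * g * h)  (Torricelli with discharge coefficient)
2*g*h = 2 * 981 * 9.8 = 19227.6 cm^2/s^2
sqrt(19227.6) = 138.66362 cm/s
v = 0.98 * 138.66362 = 135.8903 cm/s

Answer: 135.8903 cm/s


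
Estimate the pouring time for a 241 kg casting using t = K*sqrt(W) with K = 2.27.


Formula: t = K * sqrt(W)
sqrt(W) = sqrt(241) = 15.52417
t = 2.27 * 15.52417 = 35.2399 s


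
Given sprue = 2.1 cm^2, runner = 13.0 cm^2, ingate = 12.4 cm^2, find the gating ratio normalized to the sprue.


Sprue:Runner:Ingate = 1 : 13.0/2.1 : 12.4/2.1 = 1:6.19:5.90

Final answer: 1:6.19:5.90


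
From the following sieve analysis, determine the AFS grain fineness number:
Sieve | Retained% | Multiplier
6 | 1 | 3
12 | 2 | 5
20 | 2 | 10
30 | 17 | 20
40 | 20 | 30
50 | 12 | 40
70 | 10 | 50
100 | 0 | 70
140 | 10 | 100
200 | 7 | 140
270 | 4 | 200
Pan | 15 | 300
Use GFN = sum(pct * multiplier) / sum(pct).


Formula: GFN = sum(pct * multiplier) / sum(pct)
sum(pct * multiplier) = 9233
sum(pct) = 100
GFN = 9233 / 100 = 92.33

92.33


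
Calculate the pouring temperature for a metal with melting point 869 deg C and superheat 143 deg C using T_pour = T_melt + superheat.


Formula: T_pour = T_melt + Superheat
T_pour = 869 + 143 = 1012 deg C

Final answer: 1012 deg C


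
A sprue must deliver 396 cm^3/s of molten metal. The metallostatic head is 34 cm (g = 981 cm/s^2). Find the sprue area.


Formula: v = sqrt(2*g*h), A = Q/v
Velocity: v = sqrt(2 * 981 * 34) = sqrt(66708) = 258.2789 cm/s
Sprue area: A = Q / v = 396 / 258.2789 = 1.5332 cm^2

Answer: 1.5332 cm^2


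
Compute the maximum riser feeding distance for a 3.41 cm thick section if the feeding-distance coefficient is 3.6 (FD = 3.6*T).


Formula: FD = 3.6 * T  (riser feeding-distance rule)
FD = 3.6 * 3.41 cm = 12.2760 cm

Answer: 12.2760 cm


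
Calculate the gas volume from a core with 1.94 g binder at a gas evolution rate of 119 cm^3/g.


Formula: V_gas = W_binder * gas_evolution_rate
V = 1.94 g * 119 cm^3/g = 230.8600 cm^3


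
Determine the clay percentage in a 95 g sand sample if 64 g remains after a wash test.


Formula: Clay% = (W_total - W_washed) / W_total * 100
Clay mass = 95 - 64 = 31 g
Clay% = 31 / 95 * 100 = 32.6316%

32.6316%


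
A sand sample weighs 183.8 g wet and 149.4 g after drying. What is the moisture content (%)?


Formula: MC = (W_wet - W_dry) / W_wet * 100
Water mass = 183.8 - 149.4 = 34.4 g
MC = 34.4 / 183.8 * 100 = 18.7160%

18.7160%


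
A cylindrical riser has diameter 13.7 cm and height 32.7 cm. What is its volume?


Formula: V = pi * (D/2)^2 * H  (cylinder volume)
Radius = D/2 = 13.7/2 = 6.85 cm
V = pi * 6.85^2 * 32.7 = 4820.3522 cm^3


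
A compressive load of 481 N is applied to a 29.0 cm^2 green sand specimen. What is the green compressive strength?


Formula: Compressive Strength = Force / Area
Strength = 481 N / 29.0 cm^2 = 16.5862 N/cm^2

Final answer: 16.5862 N/cm^2


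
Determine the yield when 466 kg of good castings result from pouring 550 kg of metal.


Formula: Casting Yield = (W_good / W_total) * 100
Yield = (466 kg / 550 kg) * 100 = 84.7273%

Final answer: 84.7273%


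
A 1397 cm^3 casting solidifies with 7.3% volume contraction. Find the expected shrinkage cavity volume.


Formula: V_shrink = V_casting * shrinkage_pct / 100
V_shrink = 1397 cm^3 * 7.3 / 100 = 101.9810 cm^3

Final answer: 101.9810 cm^3


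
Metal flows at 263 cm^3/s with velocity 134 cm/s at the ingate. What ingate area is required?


Formula: A_ingate = Q / v  (continuity equation)
A = 263 cm^3/s / 134 cm/s = 1.9627 cm^2


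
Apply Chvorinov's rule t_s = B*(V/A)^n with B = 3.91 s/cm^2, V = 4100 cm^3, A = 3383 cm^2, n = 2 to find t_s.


Formula: t_s = B * (V/A)^n  (Chvorinov's rule, n=2)
Modulus M = V/A = 4100/3383 = 1.211942 cm
M^2 = 1.211942^2 = 1.468803 cm^2
t_s = 3.91 * 1.468803 = 5.7430 s

Final answer: 5.7430 s


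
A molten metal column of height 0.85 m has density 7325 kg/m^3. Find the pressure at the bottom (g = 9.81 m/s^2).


Formula: P = rho * g * h
rho * g = 7325 * 9.81 = 71858.25 N/m^3
P = 71858.25 * 0.85 = 61079.5125 Pa

61079.5125 Pa


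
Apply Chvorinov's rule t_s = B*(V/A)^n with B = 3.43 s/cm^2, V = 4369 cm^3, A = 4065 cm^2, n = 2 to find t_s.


Formula: t_s = B * (V/A)^n  (Chvorinov's rule, n=2)
Modulus M = V/A = 4369/4065 = 1.074785 cm
M^2 = 1.074785^2 = 1.155163 cm^2
t_s = 3.43 * 1.155163 = 3.9622 s


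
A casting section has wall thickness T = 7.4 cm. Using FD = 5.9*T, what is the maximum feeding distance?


Formula: FD = 5.9 * T  (riser feeding-distance rule)
FD = 5.9 * 7.4 cm = 43.6600 cm

Final answer: 43.6600 cm


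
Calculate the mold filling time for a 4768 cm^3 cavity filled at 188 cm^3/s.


Formula: t_fill = V_mold / Q_flow
t = 4768 cm^3 / 188 cm^3/s = 25.3617 s


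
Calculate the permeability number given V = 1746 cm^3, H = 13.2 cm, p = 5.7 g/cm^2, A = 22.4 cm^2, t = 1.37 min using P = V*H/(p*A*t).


Formula: Permeability Number P = (V * H) / (p * A * t)
Numerator: V * H = 1746 * 13.2 = 23047.2
Denominator: p * A * t = 5.7 * 22.4 * 1.37 = 174.9216
P = 23047.2 / 174.9216 = 131.7573

Final answer: 131.7573


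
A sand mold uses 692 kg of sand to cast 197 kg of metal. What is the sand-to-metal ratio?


Formula: Sand-to-Metal Ratio = W_sand / W_metal
Ratio = 692 kg / 197 kg = 3.5127


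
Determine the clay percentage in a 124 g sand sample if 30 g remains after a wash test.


Formula: Clay% = (W_total - W_washed) / W_total * 100
Clay mass = 124 - 30 = 94 g
Clay% = 94 / 124 * 100 = 75.8065%

Answer: 75.8065%


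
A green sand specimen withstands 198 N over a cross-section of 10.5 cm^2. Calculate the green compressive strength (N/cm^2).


Formula: Compressive Strength = Force / Area
Strength = 198 N / 10.5 cm^2 = 18.8571 N/cm^2

18.8571 N/cm^2


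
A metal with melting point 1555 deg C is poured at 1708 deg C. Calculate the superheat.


Formula: Superheat = T_pour - T_melt
Superheat = 1708 - 1555 = 153 deg C

153 deg C


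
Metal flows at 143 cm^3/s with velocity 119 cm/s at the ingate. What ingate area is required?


Formula: A_ingate = Q / v  (continuity equation)
A = 143 cm^3/s / 119 cm/s = 1.2017 cm^2

1.2017 cm^2


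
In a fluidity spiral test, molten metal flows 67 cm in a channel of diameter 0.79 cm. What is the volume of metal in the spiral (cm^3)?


Formula: V = pi * (d/2)^2 * L  (cylinder volume)
Radius = 0.79/2 = 0.395 cm
V = pi * 0.395^2 * 67 = 32.8412 cm^3

Final answer: 32.8412 cm^3


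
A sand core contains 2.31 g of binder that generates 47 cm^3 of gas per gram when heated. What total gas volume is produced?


Formula: V_gas = W_binder * gas_evolution_rate
V = 2.31 g * 47 cm^3/g = 108.5700 cm^3

108.5700 cm^3


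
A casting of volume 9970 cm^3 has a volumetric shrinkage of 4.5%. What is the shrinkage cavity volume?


Formula: V_shrink = V_casting * shrinkage_pct / 100
V_shrink = 9970 cm^3 * 4.5 / 100 = 448.6500 cm^3

Final answer: 448.6500 cm^3


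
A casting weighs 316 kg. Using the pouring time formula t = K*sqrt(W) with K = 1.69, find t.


Formula: t = K * sqrt(W)
sqrt(W) = sqrt(316) = 17.77639
t = 1.69 * 17.77639 = 30.0421 s

Answer: 30.0421 s


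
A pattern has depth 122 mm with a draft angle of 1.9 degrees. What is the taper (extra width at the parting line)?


Formula: taper = depth * tan(draft_angle)
tan(1.9 deg) = 0.0331734
taper = 122 mm * 0.0331734 = 4.0472 mm

4.0472 mm


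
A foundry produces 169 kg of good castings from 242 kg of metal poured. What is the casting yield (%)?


Formula: Casting Yield = (W_good / W_total) * 100
Yield = (169 kg / 242 kg) * 100 = 69.8347%


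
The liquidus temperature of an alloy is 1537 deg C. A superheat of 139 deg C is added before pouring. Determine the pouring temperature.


Formula: T_pour = T_melt + Superheat
T_pour = 1537 + 139 = 1676 deg C


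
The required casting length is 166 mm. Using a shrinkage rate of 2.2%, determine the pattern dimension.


Formula: L_pattern = L_casting * (1 + shrinkage_rate/100)
Shrinkage factor = 1 + 2.2/100 = 1.022
L_pattern = 166 mm * 1.022 = 169.6520 mm

Final answer: 169.6520 mm


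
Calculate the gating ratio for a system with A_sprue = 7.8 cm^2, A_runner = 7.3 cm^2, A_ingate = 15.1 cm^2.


Sprue:Runner:Ingate = 1 : 7.3/7.8 : 15.1/7.8 = 1:0.94:1.94

Final answer: 1:0.94:1.94


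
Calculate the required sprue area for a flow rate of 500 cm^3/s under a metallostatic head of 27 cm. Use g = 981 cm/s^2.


Formula: v = sqrt(2*g*h), A = Q/v
Velocity: v = sqrt(2 * 981 * 27) = sqrt(52974) = 230.1608 cm/s
Sprue area: A = Q / v = 500 / 230.1608 = 2.1724 cm^2

Answer: 2.1724 cm^2


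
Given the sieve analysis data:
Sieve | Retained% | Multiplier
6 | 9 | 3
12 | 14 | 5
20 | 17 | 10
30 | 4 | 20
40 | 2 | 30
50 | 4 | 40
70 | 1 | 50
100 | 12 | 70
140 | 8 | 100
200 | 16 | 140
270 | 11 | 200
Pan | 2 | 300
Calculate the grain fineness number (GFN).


Formula: GFN = sum(pct * multiplier) / sum(pct)
sum(pct * multiplier) = 7297
sum(pct) = 100
GFN = 7297 / 100 = 72.97

72.97


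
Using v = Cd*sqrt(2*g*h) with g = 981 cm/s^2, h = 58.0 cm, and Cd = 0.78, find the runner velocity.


Formula: v = Cd * sqrt(2 * g * h)  (Torricelli with discharge coefficient)
2*g*h = 2 * 981 * 58.0 = 113796.0 cm^2/s^2
sqrt(113796.0) = 337.33663 cm/s
v = 0.78 * 337.33663 = 263.1226 cm/s

Answer: 263.1226 cm/s


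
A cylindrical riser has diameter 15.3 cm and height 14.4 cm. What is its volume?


Formula: V = pi * (D/2)^2 * H  (cylinder volume)
Radius = D/2 = 15.3/2 = 7.65 cm
V = pi * 7.65^2 * 14.4 = 2647.4955 cm^3

Answer: 2647.4955 cm^3


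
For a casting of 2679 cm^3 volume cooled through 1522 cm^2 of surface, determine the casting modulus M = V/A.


Formula: Casting Modulus M = V / A
M = 2679 cm^3 / 1522 cm^2 = 1.7602 cm

Final answer: 1.7602 cm


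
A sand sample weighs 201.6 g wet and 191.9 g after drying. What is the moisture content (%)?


Formula: MC = (W_wet - W_dry) / W_wet * 100
Water mass = 201.6 - 191.9 = 9.7 g
MC = 9.7 / 201.6 * 100 = 4.8115%

Final answer: 4.8115%


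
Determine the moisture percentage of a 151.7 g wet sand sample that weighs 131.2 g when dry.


Formula: MC = (W_wet - W_dry) / W_wet * 100
Water mass = 151.7 - 131.2 = 20.5 g
MC = 20.5 / 151.7 * 100 = 13.5135%

Final answer: 13.5135%


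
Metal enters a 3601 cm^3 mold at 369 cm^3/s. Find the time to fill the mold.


Formula: t_fill = V_mold / Q_flow
t = 3601 cm^3 / 369 cm^3/s = 9.7588 s

Final answer: 9.7588 s


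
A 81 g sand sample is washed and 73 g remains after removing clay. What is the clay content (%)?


Formula: Clay% = (W_total - W_washed) / W_total * 100
Clay mass = 81 - 73 = 8 g
Clay% = 8 / 81 * 100 = 9.8765%

Answer: 9.8765%


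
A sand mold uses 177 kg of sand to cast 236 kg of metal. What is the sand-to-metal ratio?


Formula: Sand-to-Metal Ratio = W_sand / W_metal
Ratio = 177 kg / 236 kg = 0.7500

Answer: 0.7500


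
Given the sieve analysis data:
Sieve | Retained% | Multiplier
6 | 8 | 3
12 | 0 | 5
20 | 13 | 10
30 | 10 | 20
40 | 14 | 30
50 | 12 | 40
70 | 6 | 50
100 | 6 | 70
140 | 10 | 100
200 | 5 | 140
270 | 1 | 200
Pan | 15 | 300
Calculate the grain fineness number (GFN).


Formula: GFN = sum(pct * multiplier) / sum(pct)
sum(pct * multiplier) = 8374
sum(pct) = 100
GFN = 8374 / 100 = 83.74


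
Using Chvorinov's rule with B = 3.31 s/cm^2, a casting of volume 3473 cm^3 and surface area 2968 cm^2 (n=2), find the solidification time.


Formula: t_s = B * (V/A)^n  (Chvorinov's rule, n=2)
Modulus M = V/A = 3473/2968 = 1.170148 cm
M^2 = 1.170148^2 = 1.369246 cm^2
t_s = 3.31 * 1.369246 = 4.5322 s


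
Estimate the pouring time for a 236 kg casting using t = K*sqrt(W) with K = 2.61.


Formula: t = K * sqrt(W)
sqrt(W) = sqrt(236) = 15.36229
t = 2.61 * 15.36229 = 40.0956 s


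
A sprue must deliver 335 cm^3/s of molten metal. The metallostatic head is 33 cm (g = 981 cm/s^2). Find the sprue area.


Formula: v = sqrt(2*g*h), A = Q/v
Velocity: v = sqrt(2 * 981 * 33) = sqrt(64746) = 254.4524 cm/s
Sprue area: A = Q / v = 335 / 254.4524 = 1.3166 cm^2


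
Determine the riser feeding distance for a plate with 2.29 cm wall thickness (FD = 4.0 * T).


Formula: FD = 4.0 * T  (riser feeding-distance rule)
FD = 4.0 * 2.29 cm = 9.1600 cm

Final answer: 9.1600 cm


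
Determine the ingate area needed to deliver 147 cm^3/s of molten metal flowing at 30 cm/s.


Formula: A_ingate = Q / v  (continuity equation)
A = 147 cm^3/s / 30 cm/s = 4.9000 cm^2

Final answer: 4.9000 cm^2


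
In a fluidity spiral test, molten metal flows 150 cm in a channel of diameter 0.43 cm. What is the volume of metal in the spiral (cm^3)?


Formula: V = pi * (d/2)^2 * L  (cylinder volume)
Radius = 0.43/2 = 0.215 cm
V = pi * 0.215^2 * 150 = 21.7830 cm^3

Final answer: 21.7830 cm^3


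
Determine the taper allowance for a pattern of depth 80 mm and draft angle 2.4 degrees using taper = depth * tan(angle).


Formula: taper = depth * tan(draft_angle)
tan(2.4 deg) = 0.0419124
taper = 80 mm * 0.0419124 = 3.3530 mm

3.3530 mm


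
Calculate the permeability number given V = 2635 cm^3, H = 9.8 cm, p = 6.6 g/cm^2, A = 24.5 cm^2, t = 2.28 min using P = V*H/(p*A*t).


Formula: Permeability Number P = (V * H) / (p * A * t)
Numerator: V * H = 2635 * 9.8 = 25823.0
Denominator: p * A * t = 6.6 * 24.5 * 2.28 = 368.676
P = 25823.0 / 368.676 = 70.0425

Final answer: 70.0425


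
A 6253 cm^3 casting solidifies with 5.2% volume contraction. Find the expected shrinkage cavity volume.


Formula: V_shrink = V_casting * shrinkage_pct / 100
V_shrink = 6253 cm^3 * 5.2 / 100 = 325.1560 cm^3

325.1560 cm^3


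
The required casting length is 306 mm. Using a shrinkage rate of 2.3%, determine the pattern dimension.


Formula: L_pattern = L_casting * (1 + shrinkage_rate/100)
Shrinkage factor = 1 + 2.3/100 = 1.023
L_pattern = 306 mm * 1.023 = 313.0380 mm

313.0380 mm


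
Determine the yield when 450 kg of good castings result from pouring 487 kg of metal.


Formula: Casting Yield = (W_good / W_total) * 100
Yield = (450 kg / 487 kg) * 100 = 92.4025%

Answer: 92.4025%


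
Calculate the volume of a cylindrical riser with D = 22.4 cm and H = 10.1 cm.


Formula: V = pi * (D/2)^2 * H  (cylinder volume)
Radius = D/2 = 22.4/2 = 11.2 cm
V = pi * 11.2^2 * 10.1 = 3980.2220 cm^3

3980.2220 cm^3


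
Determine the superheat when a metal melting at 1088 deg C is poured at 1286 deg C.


Formula: Superheat = T_pour - T_melt
Superheat = 1286 - 1088 = 198 deg C

198 deg C


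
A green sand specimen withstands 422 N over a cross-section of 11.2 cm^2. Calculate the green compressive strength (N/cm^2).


Formula: Compressive Strength = Force / Area
Strength = 422 N / 11.2 cm^2 = 37.6786 N/cm^2

37.6786 N/cm^2


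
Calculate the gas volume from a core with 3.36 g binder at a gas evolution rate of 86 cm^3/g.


Formula: V_gas = W_binder * gas_evolution_rate
V = 3.36 g * 86 cm^3/g = 288.9600 cm^3

288.9600 cm^3


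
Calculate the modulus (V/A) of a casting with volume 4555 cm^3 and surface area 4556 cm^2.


Formula: Casting Modulus M = V / A
M = 4555 cm^3 / 4556 cm^2 = 0.9998 cm


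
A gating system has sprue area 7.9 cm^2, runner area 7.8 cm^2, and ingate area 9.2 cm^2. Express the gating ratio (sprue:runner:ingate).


Sprue:Runner:Ingate = 1 : 7.8/7.9 : 9.2/7.9 = 1:0.99:1.16

Final answer: 1:0.99:1.16


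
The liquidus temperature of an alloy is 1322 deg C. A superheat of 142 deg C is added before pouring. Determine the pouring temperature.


Formula: T_pour = T_melt + Superheat
T_pour = 1322 + 142 = 1464 deg C


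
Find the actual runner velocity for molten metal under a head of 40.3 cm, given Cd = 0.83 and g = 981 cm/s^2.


Formula: v = Cd * sqrt(2 * g * h)  (Torricelli with discharge coefficient)
2*g*h = 2 * 981 * 40.3 = 79068.6 cm^2/s^2
sqrt(79068.6) = 281.19139 cm/s
v = 0.83 * 281.19139 = 233.3889 cm/s

Answer: 233.3889 cm/s


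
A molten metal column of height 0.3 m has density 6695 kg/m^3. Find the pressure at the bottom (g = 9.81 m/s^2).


Formula: P = rho * g * h
rho * g = 6695 * 9.81 = 65677.95 N/m^3
P = 65677.95 * 0.3 = 19703.3850 Pa


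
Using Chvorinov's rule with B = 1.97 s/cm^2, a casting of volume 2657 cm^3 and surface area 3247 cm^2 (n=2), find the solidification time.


Formula: t_s = B * (V/A)^n  (Chvorinov's rule, n=2)
Modulus M = V/A = 2657/3247 = 0.818294 cm
M^2 = 0.818294^2 = 0.669605 cm^2
t_s = 1.97 * 0.669605 = 1.3191 s

Answer: 1.3191 s


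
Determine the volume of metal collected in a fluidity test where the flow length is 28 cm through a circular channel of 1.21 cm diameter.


Formula: V = pi * (d/2)^2 * L  (cylinder volume)
Radius = 1.21/2 = 0.605 cm
V = pi * 0.605^2 * 28 = 32.1972 cm^3


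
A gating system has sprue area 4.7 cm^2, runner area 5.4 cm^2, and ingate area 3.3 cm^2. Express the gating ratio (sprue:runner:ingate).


Sprue:Runner:Ingate = 1 : 5.4/4.7 : 3.3/4.7 = 1:1.15:0.70

1:1.15:0.70


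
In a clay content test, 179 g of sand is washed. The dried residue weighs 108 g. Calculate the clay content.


Formula: Clay% = (W_total - W_washed) / W_total * 100
Clay mass = 179 - 108 = 71 g
Clay% = 71 / 179 * 100 = 39.6648%

39.6648%


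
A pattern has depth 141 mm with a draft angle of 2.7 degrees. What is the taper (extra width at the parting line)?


Formula: taper = depth * tan(draft_angle)
tan(2.7 deg) = 0.0471588
taper = 141 mm * 0.0471588 = 6.6494 mm

Final answer: 6.6494 mm


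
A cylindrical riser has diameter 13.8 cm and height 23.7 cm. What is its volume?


Formula: V = pi * (D/2)^2 * H  (cylinder volume)
Radius = D/2 = 13.8/2 = 6.9 cm
V = pi * 6.9^2 * 23.7 = 3544.8381 cm^3

3544.8381 cm^3


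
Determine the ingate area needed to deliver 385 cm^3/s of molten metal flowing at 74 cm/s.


Formula: A_ingate = Q / v  (continuity equation)
A = 385 cm^3/s / 74 cm/s = 5.2027 cm^2


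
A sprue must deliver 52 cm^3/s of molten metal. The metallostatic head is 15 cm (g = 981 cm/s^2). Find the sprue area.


Formula: v = sqrt(2*g*h), A = Q/v
Velocity: v = sqrt(2 * 981 * 15) = sqrt(29430) = 171.5517 cm/s
Sprue area: A = Q / v = 52 / 171.5517 = 0.3031 cm^2

Final answer: 0.3031 cm^2


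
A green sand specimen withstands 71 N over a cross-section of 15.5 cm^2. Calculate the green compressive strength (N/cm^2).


Formula: Compressive Strength = Force / Area
Strength = 71 N / 15.5 cm^2 = 4.5806 N/cm^2

Final answer: 4.5806 N/cm^2


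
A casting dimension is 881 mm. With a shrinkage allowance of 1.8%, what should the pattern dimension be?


Formula: L_pattern = L_casting * (1 + shrinkage_rate/100)
Shrinkage factor = 1 + 1.8/100 = 1.018
L_pattern = 881 mm * 1.018 = 896.8580 mm


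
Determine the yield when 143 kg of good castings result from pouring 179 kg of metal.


Formula: Casting Yield = (W_good / W_total) * 100
Yield = (143 kg / 179 kg) * 100 = 79.8883%

Final answer: 79.8883%


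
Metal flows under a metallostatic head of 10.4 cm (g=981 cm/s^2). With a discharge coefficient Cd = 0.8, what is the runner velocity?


Formula: v = Cd * sqrt(2 * g * h)  (Torricelli with discharge coefficient)
2*g*h = 2 * 981 * 10.4 = 20404.8 cm^2/s^2
sqrt(20404.8) = 142.84537 cm/s
v = 0.8 * 142.84537 = 114.2763 cm/s

Final answer: 114.2763 cm/s


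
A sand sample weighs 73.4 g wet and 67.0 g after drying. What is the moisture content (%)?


Formula: MC = (W_wet - W_dry) / W_wet * 100
Water mass = 73.4 - 67.0 = 6.4 g
MC = 6.4 / 73.4 * 100 = 8.7193%

8.7193%


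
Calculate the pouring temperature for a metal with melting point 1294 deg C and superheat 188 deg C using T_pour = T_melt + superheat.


Formula: T_pour = T_melt + Superheat
T_pour = 1294 + 188 = 1482 deg C

Final answer: 1482 deg C


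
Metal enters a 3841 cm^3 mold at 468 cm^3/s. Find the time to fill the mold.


Formula: t_fill = V_mold / Q_flow
t = 3841 cm^3 / 468 cm^3/s = 8.2073 s

Final answer: 8.2073 s


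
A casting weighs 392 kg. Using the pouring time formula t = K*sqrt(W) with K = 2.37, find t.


Formula: t = K * sqrt(W)
sqrt(W) = sqrt(392) = 19.79899
t = 2.37 * 19.79899 = 46.9236 s

Final answer: 46.9236 s


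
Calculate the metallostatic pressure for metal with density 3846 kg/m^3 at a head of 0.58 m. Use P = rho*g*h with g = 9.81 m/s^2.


Formula: P = rho * g * h
rho * g = 3846 * 9.81 = 37729.26 N/m^3
P = 37729.26 * 0.58 = 21882.9708 Pa

Answer: 21882.9708 Pa


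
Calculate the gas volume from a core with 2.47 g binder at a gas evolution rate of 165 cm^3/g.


Formula: V_gas = W_binder * gas_evolution_rate
V = 2.47 g * 165 cm^3/g = 407.5500 cm^3


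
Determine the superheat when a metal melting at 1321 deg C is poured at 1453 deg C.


Formula: Superheat = T_pour - T_melt
Superheat = 1453 - 1321 = 132 deg C


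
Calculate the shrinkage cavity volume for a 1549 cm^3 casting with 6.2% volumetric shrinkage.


Formula: V_shrink = V_casting * shrinkage_pct / 100
V_shrink = 1549 cm^3 * 6.2 / 100 = 96.0380 cm^3

Answer: 96.0380 cm^3


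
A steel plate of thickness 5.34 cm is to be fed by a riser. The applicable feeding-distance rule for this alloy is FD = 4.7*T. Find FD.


Formula: FD = 4.7 * T  (riser feeding-distance rule)
FD = 4.7 * 5.34 cm = 25.0980 cm

Answer: 25.0980 cm


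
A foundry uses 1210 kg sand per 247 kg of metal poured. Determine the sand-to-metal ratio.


Formula: Sand-to-Metal Ratio = W_sand / W_metal
Ratio = 1210 kg / 247 kg = 4.8988

Answer: 4.8988


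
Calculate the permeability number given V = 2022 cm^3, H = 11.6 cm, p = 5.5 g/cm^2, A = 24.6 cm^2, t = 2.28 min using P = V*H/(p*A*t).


Formula: Permeability Number P = (V * H) / (p * A * t)
Numerator: V * H = 2022 * 11.6 = 23455.2
Denominator: p * A * t = 5.5 * 24.6 * 2.28 = 308.484
P = 23455.2 / 308.484 = 76.0338


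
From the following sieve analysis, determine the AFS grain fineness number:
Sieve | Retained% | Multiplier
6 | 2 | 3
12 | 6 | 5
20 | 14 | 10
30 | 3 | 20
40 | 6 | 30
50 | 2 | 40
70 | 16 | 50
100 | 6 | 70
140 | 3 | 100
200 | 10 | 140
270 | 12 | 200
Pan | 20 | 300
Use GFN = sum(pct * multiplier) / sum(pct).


Formula: GFN = sum(pct * multiplier) / sum(pct)
sum(pct * multiplier) = 11816
sum(pct) = 100
GFN = 11816 / 100 = 118.16

Answer: 118.16


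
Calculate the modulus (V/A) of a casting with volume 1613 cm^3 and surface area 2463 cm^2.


Formula: Casting Modulus M = V / A
M = 1613 cm^3 / 2463 cm^2 = 0.6549 cm

Answer: 0.6549 cm


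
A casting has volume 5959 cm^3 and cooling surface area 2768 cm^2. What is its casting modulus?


Formula: Casting Modulus M = V / A
M = 5959 cm^3 / 2768 cm^2 = 2.1528 cm

Final answer: 2.1528 cm


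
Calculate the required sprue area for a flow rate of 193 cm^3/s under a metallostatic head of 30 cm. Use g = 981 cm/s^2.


Formula: v = sqrt(2*g*h), A = Q/v
Velocity: v = sqrt(2 * 981 * 30) = sqrt(58860) = 242.6108 cm/s
Sprue area: A = Q / v = 193 / 242.6108 = 0.7955 cm^2


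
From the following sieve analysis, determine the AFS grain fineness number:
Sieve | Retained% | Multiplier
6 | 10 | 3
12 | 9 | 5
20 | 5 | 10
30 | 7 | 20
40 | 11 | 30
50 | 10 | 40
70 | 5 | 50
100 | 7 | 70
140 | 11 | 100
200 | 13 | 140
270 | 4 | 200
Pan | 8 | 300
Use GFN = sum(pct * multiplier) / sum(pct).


Formula: GFN = sum(pct * multiplier) / sum(pct)
sum(pct * multiplier) = 7855
sum(pct) = 100
GFN = 7855 / 100 = 78.55

Answer: 78.55


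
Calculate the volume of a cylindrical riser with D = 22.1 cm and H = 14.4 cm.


Formula: V = pi * (D/2)^2 * H  (cylinder volume)
Radius = D/2 = 22.1/2 = 11.05 cm
V = pi * 11.05^2 * 14.4 = 5523.7870 cm^3

Answer: 5523.7870 cm^3


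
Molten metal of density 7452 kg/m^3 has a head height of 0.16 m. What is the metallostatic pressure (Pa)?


Formula: P = rho * g * h
rho * g = 7452 * 9.81 = 73104.12 N/m^3
P = 73104.12 * 0.16 = 11696.6592 Pa

11696.6592 Pa


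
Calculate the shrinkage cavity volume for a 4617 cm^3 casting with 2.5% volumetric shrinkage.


Formula: V_shrink = V_casting * shrinkage_pct / 100
V_shrink = 4617 cm^3 * 2.5 / 100 = 115.4250 cm^3


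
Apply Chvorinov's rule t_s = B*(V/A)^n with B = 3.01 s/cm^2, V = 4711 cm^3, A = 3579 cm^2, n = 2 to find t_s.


Formula: t_s = B * (V/A)^n  (Chvorinov's rule, n=2)
Modulus M = V/A = 4711/3579 = 1.316289 cm
M^2 = 1.316289^2 = 1.732617 cm^2
t_s = 3.01 * 1.732617 = 5.2152 s

Final answer: 5.2152 s


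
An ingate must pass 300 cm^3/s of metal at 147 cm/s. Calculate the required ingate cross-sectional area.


Formula: A_ingate = Q / v  (continuity equation)
A = 300 cm^3/s / 147 cm/s = 2.0408 cm^2

Final answer: 2.0408 cm^2


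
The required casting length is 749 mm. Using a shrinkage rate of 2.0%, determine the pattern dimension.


Formula: L_pattern = L_casting * (1 + shrinkage_rate/100)
Shrinkage factor = 1 + 2.0/100 = 1.02
L_pattern = 749 mm * 1.02 = 763.9800 mm

763.9800 mm


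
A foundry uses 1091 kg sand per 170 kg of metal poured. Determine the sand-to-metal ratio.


Formula: Sand-to-Metal Ratio = W_sand / W_metal
Ratio = 1091 kg / 170 kg = 6.4176

Answer: 6.4176
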